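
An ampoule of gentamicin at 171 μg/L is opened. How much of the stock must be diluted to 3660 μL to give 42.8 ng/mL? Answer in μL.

916 μL

42.8 ng/mL = 42.8 μg/L.
V₁ = C₂V₂/C₁ = 42.8 × 3660 / 171 = 916 μL.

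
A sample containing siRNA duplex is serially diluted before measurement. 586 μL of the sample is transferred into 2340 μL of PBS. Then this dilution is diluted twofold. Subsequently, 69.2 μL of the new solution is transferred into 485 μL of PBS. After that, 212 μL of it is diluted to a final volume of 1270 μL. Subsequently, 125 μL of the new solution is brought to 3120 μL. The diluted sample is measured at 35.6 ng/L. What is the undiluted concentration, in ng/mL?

Overall dilution factor = 4.993 × 2 × 8.009 × 5.991 × 24.96 = 1.20 × 10⁴.
Original = 35.6 ng/L × 1.20 × 10⁴ = 4.26 × 10⁵ ng/L = 426 ng/mL.

426 ng/mL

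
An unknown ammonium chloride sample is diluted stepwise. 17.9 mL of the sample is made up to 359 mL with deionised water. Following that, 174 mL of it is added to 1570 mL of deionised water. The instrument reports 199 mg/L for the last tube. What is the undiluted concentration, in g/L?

40.0 g/L

Overall dilution factor = 20.06 × 10.02 = 201.
Original = 199 mg/L × 201 = 4.00 × 10⁴ mg/L = 40.0 g/L.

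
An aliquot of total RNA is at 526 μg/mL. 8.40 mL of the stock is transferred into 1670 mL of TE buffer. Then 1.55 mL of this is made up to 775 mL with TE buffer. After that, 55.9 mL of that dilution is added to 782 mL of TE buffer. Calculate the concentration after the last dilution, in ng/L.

351 ng/L

Overall dilution factor = 199.8 × 500 × 14.99 = 1.50 × 10⁶.
526 μg/mL / 1.50 × 10⁶ = 3.51 × 10⁻⁴ μg/mL = 351 ng/L.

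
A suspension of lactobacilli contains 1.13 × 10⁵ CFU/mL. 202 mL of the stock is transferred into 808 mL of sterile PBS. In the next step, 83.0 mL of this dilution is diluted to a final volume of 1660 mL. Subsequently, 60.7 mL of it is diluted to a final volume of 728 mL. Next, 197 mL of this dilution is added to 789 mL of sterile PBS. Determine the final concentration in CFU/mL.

18.8 CFU/mL

Overall dilution factor = 5 × 20 × 11.99 × 5.005 = 6003.
1.13 × 10⁵ CFU/mL / 6003 = 18.8 CFU/mL.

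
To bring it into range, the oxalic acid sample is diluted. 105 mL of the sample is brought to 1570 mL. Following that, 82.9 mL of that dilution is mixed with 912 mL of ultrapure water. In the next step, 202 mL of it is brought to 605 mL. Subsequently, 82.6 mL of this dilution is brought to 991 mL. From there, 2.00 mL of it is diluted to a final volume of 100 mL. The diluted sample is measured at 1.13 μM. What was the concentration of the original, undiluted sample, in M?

Overall dilution factor = 14.95 × 12.00 × 2.995 × 12.00 × 50 = 3.22 × 10⁵.
Original = 1.13 μM × 3.22 × 10⁵ = 3.64 × 10⁵ μM = 0.364 M.

0.364 M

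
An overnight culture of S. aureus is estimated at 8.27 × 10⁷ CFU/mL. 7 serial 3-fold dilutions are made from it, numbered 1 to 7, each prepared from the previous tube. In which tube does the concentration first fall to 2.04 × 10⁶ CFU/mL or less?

Tube n has concentration 8.27 × 10⁷ CFU/mL / 3ⁿ.
Need 3ⁿ ≥ 8.27 × 10⁷ CFU/mL / 2.04 × 10⁶ CFU/mL = 40.5, so n ≥ 3.37.
First such tube: n = 4.

tube 4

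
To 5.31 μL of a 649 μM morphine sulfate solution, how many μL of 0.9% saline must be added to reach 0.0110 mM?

308 μL

0.0110 mM = 11.0 μM.
V₂ = C₁V₁/C₂ = 649 × 5.31 / 11.0 = 313 μL.
Diluent to add = V₂ − V₁ = 313 − 5.31 = 308 μL.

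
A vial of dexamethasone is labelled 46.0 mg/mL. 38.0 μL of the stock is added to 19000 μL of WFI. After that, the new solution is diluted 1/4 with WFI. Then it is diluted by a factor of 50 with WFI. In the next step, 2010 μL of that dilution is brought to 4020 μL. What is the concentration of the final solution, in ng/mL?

230 ng/mL

Overall dilution factor = 501 × 4 × 50 × 2 = 2.00 × 10⁵.
46.0 mg/mL / 2.00 × 10⁵ = 2.30 × 10⁻⁴ mg/mL = 230 ng/mL.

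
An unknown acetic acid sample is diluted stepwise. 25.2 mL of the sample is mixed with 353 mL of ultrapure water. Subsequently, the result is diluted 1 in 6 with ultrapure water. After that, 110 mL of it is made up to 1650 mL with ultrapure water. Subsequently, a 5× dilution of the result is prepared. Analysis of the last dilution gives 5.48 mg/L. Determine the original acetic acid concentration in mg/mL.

Overall dilution factor = 15.01 × 6 × 15 × 5 = 6754.
Original = 5.48 mg/L × 6754 = 3.70 × 10⁴ mg/L = 37.0 mg/mL.

37.0 mg/mL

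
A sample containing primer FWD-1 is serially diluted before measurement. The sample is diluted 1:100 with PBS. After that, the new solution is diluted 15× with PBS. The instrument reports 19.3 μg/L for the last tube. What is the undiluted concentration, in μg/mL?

28.9 μg/mL

Overall dilution factor = 100 × 15 = 1500.
Original = 19.3 μg/L × 1500 = 2.90 × 10⁴ μg/L = 28.9 μg/mL.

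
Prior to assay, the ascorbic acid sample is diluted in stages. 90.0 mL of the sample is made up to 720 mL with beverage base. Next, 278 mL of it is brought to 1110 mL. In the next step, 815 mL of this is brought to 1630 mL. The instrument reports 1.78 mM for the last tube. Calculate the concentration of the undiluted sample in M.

Overall dilution factor = 8 × 3.993 × 2 = 63.9.
Original = 1.78 mM × 63.9 = 114 mM = 0.114 M.

0.114 M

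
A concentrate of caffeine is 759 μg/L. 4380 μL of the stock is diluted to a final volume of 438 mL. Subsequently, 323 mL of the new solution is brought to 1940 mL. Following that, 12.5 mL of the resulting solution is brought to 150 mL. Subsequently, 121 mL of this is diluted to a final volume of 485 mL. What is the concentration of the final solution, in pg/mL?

26.3 pg/mL

Overall dilution factor = 100 × 6.006 × 12 × 4.008 = 2.89 × 10⁴.
759 μg/L / 2.89 × 10⁴ = 0.0263 μg/L = 26.3 pg/mL.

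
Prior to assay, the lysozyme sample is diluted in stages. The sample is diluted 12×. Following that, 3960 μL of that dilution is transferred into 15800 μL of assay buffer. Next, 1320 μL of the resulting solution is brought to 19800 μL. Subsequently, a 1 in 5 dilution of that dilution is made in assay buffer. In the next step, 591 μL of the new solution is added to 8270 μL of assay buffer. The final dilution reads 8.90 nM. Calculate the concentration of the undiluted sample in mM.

Overall dilution factor = 12 × 4.990 × 15 × 5 × 14.99 = 6.73 × 10⁴.
Original = 8.90 nM × 6.73 × 10⁴ = 5.99 × 10⁵ nM = 0.599 mM.

0.599 mM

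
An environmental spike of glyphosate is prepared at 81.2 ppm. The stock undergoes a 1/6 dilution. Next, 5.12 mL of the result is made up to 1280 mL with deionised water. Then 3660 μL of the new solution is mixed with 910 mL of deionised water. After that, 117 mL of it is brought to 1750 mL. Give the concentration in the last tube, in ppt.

14.5 ppt

Overall dilution factor = 6 × 250 × 249.6 × 14.96 = 5.60 × 10⁶.
81.2 ppm / 5.60 × 10⁶ = 1.45 × 10⁻⁵ ppm = 14.5 ppt.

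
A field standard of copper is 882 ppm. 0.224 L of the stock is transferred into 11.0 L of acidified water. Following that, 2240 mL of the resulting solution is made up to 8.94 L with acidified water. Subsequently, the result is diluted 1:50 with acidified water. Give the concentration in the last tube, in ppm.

0.0882 ppm

Overall dilution factor = 50.11 × 3.991 × 50 = 9999.
882 ppm / 9999 = 0.0882 ppm.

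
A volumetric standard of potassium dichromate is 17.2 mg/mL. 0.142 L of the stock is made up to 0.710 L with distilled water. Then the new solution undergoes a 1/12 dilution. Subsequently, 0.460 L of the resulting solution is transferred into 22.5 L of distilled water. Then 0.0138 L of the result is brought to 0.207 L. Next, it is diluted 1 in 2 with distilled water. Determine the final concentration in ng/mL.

191 ng/mL

Overall dilution factor = 5 × 12 × 49.91 × 15 × 2 = 8.98 × 10⁴.
17.2 mg/mL / 8.98 × 10⁴ = 1.91 × 10⁻⁴ mg/mL = 191 ng/mL.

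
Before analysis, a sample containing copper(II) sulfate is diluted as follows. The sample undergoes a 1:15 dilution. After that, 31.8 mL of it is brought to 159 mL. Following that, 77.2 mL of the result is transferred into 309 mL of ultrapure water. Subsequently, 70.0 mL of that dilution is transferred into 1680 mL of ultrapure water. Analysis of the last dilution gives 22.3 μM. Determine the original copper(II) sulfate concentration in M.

Overall dilution factor = 15 × 5 × 5.003 × 25 = 9380.
Original = 22.3 μM × 9380 = 2.09 × 10⁵ μM = 0.209 M.

0.209 M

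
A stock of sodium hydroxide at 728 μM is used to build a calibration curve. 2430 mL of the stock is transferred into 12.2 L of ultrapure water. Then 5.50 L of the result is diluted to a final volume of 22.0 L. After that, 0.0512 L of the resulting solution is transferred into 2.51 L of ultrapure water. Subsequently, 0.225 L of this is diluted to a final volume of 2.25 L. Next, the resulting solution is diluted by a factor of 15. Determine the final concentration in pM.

Overall dilution factor = 6.021 × 4 × 50.02 × 10 × 15 = 1.81 × 10⁵.
728 μM / 1.81 × 10⁵ = 4.03 × 10⁻³ μM = 4030 pM.

4030 pM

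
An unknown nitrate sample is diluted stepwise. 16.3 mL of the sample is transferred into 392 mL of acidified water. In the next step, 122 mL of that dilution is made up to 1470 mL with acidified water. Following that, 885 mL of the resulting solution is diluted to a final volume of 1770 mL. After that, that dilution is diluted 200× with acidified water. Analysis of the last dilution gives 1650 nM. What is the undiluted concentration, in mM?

199 mM

Overall dilution factor = 25.05 × 12.05 × 2 × 200 = 1.21 × 10⁵.
Original = 1650 nM × 1.21 × 10⁵ = 1.99 × 10⁸ nM = 199 mM.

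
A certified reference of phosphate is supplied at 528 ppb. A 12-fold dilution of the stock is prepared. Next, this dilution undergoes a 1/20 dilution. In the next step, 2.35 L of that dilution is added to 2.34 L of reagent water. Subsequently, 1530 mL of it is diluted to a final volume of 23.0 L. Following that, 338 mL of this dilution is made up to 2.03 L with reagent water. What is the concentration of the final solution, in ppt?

Overall dilution factor = 12 × 20 × 1.996 × 15.03 × 6.006 = 4.32 × 10⁴.
528 ppb / 4.32 × 10⁴ = 0.0122 ppb = 12.2 ppt.

12.2 ppt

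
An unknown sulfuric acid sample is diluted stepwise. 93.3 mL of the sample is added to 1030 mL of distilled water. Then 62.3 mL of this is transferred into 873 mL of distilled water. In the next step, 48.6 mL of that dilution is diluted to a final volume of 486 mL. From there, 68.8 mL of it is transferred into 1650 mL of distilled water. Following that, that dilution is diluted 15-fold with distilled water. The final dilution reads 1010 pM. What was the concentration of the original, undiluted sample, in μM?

Overall dilution factor = 12.04 × 15.01 × 10 × 24.98 × 15 = 6.77 × 10⁵.
Original = 1010 pM × 6.77 × 10⁵ = 6.84 × 10⁸ pM = 684 μM.

684 μM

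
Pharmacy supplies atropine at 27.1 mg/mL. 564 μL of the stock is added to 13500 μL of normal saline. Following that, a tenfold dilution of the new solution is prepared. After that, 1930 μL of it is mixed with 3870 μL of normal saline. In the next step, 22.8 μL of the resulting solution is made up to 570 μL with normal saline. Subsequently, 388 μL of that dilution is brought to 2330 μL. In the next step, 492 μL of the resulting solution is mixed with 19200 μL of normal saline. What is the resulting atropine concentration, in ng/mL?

Overall dilution factor = 24.94 × 10 × 3.005 × 25 × 6.005 × 40.02 = 4.50 × 10⁶.
27.1 mg/mL / 4.50 × 10⁶ = 6.02 × 10⁻⁶ mg/mL = 6.02 ng/mL.

6.02 ng/mL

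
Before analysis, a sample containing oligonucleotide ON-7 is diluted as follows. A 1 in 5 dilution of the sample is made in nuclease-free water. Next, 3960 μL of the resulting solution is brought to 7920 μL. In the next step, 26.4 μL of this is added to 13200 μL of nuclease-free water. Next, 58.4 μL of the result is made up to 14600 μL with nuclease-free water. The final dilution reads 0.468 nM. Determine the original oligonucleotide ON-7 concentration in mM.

0.586 mM

Overall dilution factor = 5 × 2 × 501 × 250 = 1.25 × 10⁶.
Original = 0.468 nM × 1.25 × 10⁶ = 5.86 × 10⁵ nM = 0.586 mM.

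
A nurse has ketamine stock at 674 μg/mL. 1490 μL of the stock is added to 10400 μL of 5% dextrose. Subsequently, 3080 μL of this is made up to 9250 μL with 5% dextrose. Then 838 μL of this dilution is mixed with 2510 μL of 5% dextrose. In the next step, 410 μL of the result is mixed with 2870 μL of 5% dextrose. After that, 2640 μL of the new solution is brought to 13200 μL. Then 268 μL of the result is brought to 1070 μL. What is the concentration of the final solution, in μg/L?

Overall dilution factor = 7.980 × 3.003 × 3.995 × 8 × 5 × 3.993 = 1.53 × 10⁴.
674 μg/mL / 1.53 × 10⁴ = 0.0441 μg/mL = 44.1 μg/L.

44.1 μg/L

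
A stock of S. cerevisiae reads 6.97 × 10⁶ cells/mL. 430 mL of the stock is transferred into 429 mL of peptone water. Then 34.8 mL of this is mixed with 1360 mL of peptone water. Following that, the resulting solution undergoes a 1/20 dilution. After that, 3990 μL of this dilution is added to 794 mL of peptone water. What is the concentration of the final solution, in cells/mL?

Overall dilution factor = 1.998 × 40.08 × 20 × 200.0 = 3.20 × 10⁵.
6.97 × 10⁶ cells/mL / 3.20 × 10⁵ = 21.8 cells/mL.

21.8 cells/mL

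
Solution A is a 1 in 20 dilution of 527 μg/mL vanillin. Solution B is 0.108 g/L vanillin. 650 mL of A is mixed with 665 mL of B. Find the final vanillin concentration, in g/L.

C_A = 527 μg/mL / 20 = 26.4 μg/mL.
C_B = 0.108 g/L = 108 μg/mL.
C_mix = (C_A·V_A + C_B·V_B)/(V_A + V_B) = (26.4×650 + 108×665) / 1315 = 67.6 μg/mL = 0.0676 g/L.

0.0676 g/L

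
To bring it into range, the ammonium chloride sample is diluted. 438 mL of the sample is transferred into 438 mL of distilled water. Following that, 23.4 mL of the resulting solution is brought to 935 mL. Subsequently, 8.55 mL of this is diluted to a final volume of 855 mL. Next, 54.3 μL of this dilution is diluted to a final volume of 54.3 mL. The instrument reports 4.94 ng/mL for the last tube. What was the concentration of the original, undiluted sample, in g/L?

39.5 g/L

Overall dilution factor = 2 × 39.96 × 100 × 1000 = 7.99 × 10⁶.
Original = 4.94 ng/mL × 7.99 × 10⁶ = 3.95 × 10⁷ ng/mL = 39.5 g/L.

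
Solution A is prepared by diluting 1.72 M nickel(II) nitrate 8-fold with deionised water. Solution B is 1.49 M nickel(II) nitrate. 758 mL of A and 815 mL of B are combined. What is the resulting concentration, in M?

C_A = 1.72 M / 8 = 0.215 M.
C_mix = (C_A·V_A + C_B·V_B)/(V_A + V_B) = (0.215×758 + 1.49×815) / 1573 = 0.876 M.

0.876 M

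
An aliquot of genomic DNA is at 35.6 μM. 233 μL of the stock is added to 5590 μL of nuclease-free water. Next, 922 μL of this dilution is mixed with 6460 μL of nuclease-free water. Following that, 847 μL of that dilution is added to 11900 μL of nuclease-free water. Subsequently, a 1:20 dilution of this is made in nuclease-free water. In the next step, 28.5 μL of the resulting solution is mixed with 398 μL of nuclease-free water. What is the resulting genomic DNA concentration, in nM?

0.0395 nM

Overall dilution factor = 24.99 × 8.007 × 15.05 × 20 × 14.96 = 9.01 × 10⁵.
35.6 μM / 9.01 × 10⁵ = 3.95 × 10⁻⁵ μM = 0.0395 nM.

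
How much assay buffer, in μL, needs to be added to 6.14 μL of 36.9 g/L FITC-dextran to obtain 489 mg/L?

489 mg/L = 0.489 g/L.
V₂ = C₁V₁/C₂ = 36.9 × 6.14 / 0.489 = 463 μL.
Diluent to add = V₂ − V₁ = 463 − 6.14 = 457 μL.

457 μL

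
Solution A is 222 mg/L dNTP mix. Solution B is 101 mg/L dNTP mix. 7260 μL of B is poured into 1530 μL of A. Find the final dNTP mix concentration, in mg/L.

122 mg/L

C_mix = (C_A·V_A + C_B·V_B)/(V_A + V_B) = (222×1530 + 101×7260) / 8790 = 122 mg/L.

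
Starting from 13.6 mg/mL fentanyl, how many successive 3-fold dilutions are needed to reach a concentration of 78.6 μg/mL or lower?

Need 3ⁿ ≥ 173, so n ≥ log(173)/log(3) = 4.69.
Minimum whole steps: n = 5.

5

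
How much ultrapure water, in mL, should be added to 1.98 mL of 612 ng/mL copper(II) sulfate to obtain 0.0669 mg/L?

16.1 mL

0.0669 mg/L = 66.9 ng/mL.
V₂ = C₁V₁/C₂ = 612 × 1.98 / 66.9 = 18.1 mL.
Diluent to add = V₂ − V₁ = 18.1 − 1.98 = 16.1 mL.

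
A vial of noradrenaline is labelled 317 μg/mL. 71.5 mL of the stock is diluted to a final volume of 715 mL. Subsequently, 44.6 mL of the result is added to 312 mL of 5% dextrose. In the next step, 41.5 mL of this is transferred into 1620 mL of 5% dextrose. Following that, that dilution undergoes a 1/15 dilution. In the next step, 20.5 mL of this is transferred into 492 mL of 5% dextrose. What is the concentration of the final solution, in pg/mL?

Overall dilution factor = 10 × 7.996 × 40.04 × 15 × 25 = 1.20 × 10⁶.
317 μg/mL / 1.20 × 10⁶ = 2.64 × 10⁻⁴ μg/mL = 264 pg/mL.

264 pg/mL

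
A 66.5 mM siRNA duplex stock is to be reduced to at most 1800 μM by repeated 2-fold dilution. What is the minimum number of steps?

Need 2ⁿ ≥ 36.9, so n ≥ log(36.9)/log(2) = 5.21.
Minimum whole steps: n = 6.

6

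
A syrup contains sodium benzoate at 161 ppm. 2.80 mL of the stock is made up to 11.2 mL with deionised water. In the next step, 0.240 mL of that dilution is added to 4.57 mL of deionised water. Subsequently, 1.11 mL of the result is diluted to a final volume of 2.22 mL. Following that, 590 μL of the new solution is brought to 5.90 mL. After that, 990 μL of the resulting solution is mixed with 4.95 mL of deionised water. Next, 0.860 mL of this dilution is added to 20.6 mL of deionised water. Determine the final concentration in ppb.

Overall dilution factor = 4 × 20.04 × 2 × 10 × 6 × 24.95 = 2.40 × 10⁵.
161 ppm / 2.40 × 10⁵ = 6.71 × 10⁻⁴ ppm = 0.671 ppb.

0.671 ppb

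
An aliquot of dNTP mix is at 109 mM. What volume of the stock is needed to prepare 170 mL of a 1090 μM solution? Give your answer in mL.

1.70 mL

1090 μM = 1.09 mM.
V₁ = C₂V₂/C₁ = 1.09 × 170 / 109 = 1.70 mL.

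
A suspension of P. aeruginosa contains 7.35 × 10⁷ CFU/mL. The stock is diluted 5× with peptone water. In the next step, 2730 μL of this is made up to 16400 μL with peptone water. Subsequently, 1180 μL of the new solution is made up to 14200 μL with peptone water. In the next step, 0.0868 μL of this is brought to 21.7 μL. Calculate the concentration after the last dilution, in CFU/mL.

813 CFU/mL

Overall dilution factor = 5 × 6.007 × 12.03 × 250 = 9.04 × 10⁴.
7.35 × 10⁷ CFU/mL / 9.04 × 10⁴ = 813 CFU/mL.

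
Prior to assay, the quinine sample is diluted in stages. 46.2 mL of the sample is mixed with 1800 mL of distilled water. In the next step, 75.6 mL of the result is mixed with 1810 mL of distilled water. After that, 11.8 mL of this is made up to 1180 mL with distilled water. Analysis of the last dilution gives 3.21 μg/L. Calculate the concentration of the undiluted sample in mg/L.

Overall dilution factor = 39.96 × 24.94 × 100 = 9.97 × 10⁴.
Original = 3.21 μg/L × 9.97 × 10⁴ = 3.20 × 10⁵ μg/L = 320 mg/L.

320 mg/L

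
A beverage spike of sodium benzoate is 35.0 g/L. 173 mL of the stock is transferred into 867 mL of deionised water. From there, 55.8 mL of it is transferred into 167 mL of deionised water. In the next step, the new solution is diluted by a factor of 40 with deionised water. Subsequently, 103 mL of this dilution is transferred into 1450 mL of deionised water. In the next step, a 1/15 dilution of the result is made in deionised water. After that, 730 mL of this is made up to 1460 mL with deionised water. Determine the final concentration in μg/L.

Overall dilution factor = 6.012 × 3.993 × 40 × 15.08 × 15 × 2 = 4.34 × 10⁵.
35.0 g/L / 4.34 × 10⁵ = 8.06 × 10⁻⁵ g/L = 80.6 μg/L.

80.6 μg/L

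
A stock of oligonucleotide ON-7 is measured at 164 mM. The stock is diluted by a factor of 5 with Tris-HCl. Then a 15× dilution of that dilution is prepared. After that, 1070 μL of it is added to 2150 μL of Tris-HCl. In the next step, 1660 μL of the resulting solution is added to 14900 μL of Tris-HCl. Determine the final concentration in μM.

Overall dilution factor = 5 × 15 × 3.009 × 9.976 = 2252.
164 mM / 2252 = 0.0728 mM = 72.8 μM.

72.8 μM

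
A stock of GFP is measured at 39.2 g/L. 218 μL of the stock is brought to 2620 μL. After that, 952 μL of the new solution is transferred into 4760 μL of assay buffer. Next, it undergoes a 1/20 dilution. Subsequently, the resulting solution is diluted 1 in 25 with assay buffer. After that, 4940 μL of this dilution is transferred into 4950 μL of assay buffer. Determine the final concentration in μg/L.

543 μg/L

Overall dilution factor = 12.02 × 6 × 20 × 25 × 2.002 = 7.22 × 10⁴.
39.2 g/L / 7.22 × 10⁴ = 5.43 × 10⁻⁴ g/L = 543 μg/L.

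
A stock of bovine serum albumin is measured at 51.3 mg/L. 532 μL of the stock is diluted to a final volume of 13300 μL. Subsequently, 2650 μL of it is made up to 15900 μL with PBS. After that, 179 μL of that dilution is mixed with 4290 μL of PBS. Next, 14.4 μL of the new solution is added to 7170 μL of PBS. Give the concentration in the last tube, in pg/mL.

27.5 pg/mL

Overall dilution factor = 25 × 6 × 24.97 × 498.9 = 1.87 × 10⁶.
51.3 mg/L / 1.87 × 10⁶ = 2.75 × 10⁻⁵ mg/L = 27.5 pg/mL.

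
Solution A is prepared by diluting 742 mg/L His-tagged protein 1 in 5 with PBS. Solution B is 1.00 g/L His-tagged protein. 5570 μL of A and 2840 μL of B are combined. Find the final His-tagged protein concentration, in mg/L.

C_A = 742 mg/L / 5 = 148 mg/L.
C_B = 1.00 g/L = 1000 mg/L.
C_mix = (C_A·V_A + C_B·V_B)/(V_A + V_B) = (148×5570 + 1000×2840) / 8410 = 436 mg/L.

436 mg/L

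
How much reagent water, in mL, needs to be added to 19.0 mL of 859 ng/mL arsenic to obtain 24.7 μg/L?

642 mL

24.7 μg/L = 24.7 ng/mL.
V₂ = C₁V₁/C₂ = 859 × 19.0 / 24.7 = 661 mL.
Diluent to add = V₂ − V₁ = 661 − 19.0 = 642 mL.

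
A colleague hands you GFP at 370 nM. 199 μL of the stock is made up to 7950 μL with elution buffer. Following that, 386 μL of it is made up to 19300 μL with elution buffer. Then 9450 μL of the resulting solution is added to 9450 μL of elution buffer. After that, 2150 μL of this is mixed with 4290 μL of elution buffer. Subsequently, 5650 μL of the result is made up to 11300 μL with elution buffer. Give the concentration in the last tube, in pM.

15.5 pM

Overall dilution factor = 39.95 × 50 × 2 × 2.995 × 2 = 2.39 × 10⁴.
370 nM / 2.39 × 10⁴ = 0.0155 nM = 15.5 pM.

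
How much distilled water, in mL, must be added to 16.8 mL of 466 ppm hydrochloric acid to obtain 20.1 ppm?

V₂ = C₁V₁/C₂ = 466 × 16.8 / 20.1 = 389 mL.
Diluent to add = V₂ − V₁ = 389 − 16.8 = 373 mL.

373 mL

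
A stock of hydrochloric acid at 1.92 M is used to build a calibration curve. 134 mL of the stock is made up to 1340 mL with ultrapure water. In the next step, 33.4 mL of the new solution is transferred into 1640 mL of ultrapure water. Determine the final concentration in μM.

Overall dilution factor = 10 × 50.10 = 501.
1.92 M / 501 = 3.83 × 10⁻³ M = 3830 μM.

3830 μM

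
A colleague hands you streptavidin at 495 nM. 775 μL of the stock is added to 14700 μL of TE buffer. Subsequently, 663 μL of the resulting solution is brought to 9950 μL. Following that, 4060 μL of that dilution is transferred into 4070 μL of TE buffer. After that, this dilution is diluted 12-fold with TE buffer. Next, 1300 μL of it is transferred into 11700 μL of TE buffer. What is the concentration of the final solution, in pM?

Overall dilution factor = 19.97 × 15.01 × 2.002 × 12 × 10 = 7.20 × 10⁴.
495 nM / 7.20 × 10⁴ = 6.87 × 10⁻³ nM = 6.87 pM.

6.87 pM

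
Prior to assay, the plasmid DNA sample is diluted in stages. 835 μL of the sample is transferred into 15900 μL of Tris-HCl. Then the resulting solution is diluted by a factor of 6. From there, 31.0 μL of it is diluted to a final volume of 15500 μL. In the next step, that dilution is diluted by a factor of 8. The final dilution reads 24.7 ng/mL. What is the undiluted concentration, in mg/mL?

Overall dilution factor = 20.04 × 6 × 500 × 8 = 4.81 × 10⁵.
Original = 24.7 ng/mL × 4.81 × 10⁵ = 1.19 × 10⁷ ng/mL = 11.9 mg/mL.

11.9 mg/mL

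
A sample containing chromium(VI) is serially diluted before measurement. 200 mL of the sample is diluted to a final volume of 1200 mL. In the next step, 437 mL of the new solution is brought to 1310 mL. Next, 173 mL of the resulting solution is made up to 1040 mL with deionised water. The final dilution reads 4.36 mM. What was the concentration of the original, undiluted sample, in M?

Overall dilution factor = 6 × 2.998 × 6.012 = 108.
Original = 4.36 mM × 108 = 471 mM = 0.471 M.

0.471 M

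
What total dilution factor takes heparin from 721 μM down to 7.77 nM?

9.28 × 10⁴

Factor = C₀/C_target = 721 μM / 7.77 nM = 9.28 × 10⁴.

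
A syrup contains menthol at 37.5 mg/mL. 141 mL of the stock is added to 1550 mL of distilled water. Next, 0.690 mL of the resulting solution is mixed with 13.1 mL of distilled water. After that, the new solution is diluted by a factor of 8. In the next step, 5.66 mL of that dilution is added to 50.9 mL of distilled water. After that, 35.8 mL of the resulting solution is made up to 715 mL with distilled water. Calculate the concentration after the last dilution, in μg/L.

98.0 μg/L

Overall dilution factor = 11.99 × 19.99 × 8 × 9.993 × 19.97 = 3.83 × 10⁵.
37.5 mg/mL / 3.83 × 10⁵ = 9.80 × 10⁻⁵ mg/mL = 98.0 μg/L.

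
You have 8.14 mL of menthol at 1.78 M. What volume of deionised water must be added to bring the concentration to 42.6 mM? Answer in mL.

42.6 mM = 0.0426 M.
V₂ = C₁V₁/C₂ = 1.78 × 8.14 / 0.0426 = 340 mL.
Diluent to add = V₂ − V₁ = 340 − 8.14 = 332 mL.

332 mL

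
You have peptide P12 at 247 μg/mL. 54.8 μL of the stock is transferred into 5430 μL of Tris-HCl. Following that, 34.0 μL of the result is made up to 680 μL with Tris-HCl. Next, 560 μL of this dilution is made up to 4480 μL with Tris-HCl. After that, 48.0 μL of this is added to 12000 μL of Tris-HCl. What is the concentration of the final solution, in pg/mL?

Overall dilution factor = 100.1 × 20 × 8 × 251 = 4.02 × 10⁶.
247 μg/mL / 4.02 × 10⁶ = 6.15 × 10⁻⁵ μg/mL = 61.5 pg/mL.

61.5 pg/mL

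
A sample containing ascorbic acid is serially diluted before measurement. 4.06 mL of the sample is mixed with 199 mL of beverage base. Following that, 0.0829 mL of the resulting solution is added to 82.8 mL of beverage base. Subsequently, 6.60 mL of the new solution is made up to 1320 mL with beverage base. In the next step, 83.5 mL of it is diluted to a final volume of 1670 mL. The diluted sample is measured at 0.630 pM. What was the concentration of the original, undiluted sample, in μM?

Overall dilution factor = 50.01 × 999.8 × 200 × 20 = 2.00 × 10⁸.
Original = 0.630 pM × 2.00 × 10⁸ = 1.26 × 10⁸ pM = 126 μM.

126 μM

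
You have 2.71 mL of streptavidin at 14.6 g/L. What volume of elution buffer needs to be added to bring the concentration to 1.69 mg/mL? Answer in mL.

1.69 mg/mL = 1.69 g/L.
V₂ = C₁V₁/C₂ = 14.6 × 2.71 / 1.69 = 23.4 mL.
Diluent to add = V₂ − V₁ = 23.4 − 2.71 = 20.7 mL.

20.7 mL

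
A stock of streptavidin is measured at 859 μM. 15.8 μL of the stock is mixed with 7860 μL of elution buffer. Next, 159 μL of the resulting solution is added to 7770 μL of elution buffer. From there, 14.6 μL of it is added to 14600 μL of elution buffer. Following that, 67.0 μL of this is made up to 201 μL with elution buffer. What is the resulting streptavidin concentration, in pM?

Overall dilution factor = 498.5 × 49.87 × 1001 × 3 = 7.46 × 10⁷.
859 μM / 7.46 × 10⁷ = 1.15 × 10⁻⁵ μM = 11.5 pM.

11.5 pM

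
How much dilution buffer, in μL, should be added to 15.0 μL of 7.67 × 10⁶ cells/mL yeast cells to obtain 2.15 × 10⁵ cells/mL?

V₂ = C₁V₁/C₂ = 7.67 × 10⁶ × 15.0 / 2.15 × 10⁵ = 535 μL.
Diluent to add = V₂ − V₁ = 535 − 15.0 = 520 μL.

520 μL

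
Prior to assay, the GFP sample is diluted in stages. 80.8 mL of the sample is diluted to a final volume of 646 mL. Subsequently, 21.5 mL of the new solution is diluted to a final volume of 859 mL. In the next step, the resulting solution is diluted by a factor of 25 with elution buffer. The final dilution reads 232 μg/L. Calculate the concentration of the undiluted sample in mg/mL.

1.85 mg/mL

Overall dilution factor = 7.995 × 39.95 × 25 = 7986.
Original = 232 μg/L × 7986 = 1.85 × 10⁶ μg/L = 1.85 mg/mL.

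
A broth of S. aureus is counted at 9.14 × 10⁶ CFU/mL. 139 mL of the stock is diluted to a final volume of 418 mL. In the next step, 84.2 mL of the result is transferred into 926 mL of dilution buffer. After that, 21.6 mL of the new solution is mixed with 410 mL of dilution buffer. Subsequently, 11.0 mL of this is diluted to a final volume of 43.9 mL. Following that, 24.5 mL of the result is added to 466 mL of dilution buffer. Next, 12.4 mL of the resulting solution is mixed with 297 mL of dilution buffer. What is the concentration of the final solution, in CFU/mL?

6.36 CFU/mL

Overall dilution factor = 3.007 × 12.00 × 19.98 × 3.991 × 20.02 × 24.95 = 1.44 × 10⁶.
9.14 × 10⁶ CFU/mL / 1.44 × 10⁶ = 6.36 CFU/mL.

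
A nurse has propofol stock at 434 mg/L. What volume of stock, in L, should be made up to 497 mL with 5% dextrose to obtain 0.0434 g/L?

0.0497 L

0.0434 g/L = 43.4 mg/L.
V₁ = C₂V₂/C₁ = 43.4 × 497 / 434 = 49.7 mL = 0.0497 L.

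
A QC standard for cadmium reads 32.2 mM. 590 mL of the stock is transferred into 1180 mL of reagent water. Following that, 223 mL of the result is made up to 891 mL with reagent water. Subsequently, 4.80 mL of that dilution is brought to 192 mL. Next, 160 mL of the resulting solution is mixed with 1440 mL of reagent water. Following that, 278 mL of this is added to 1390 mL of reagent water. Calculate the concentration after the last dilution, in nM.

1120 nM

Overall dilution factor = 3 × 3.996 × 40 × 10 × 6 = 2.88 × 10⁴.
32.2 mM / 2.88 × 10⁴ = 1.12 × 10⁻³ mM = 1120 nM.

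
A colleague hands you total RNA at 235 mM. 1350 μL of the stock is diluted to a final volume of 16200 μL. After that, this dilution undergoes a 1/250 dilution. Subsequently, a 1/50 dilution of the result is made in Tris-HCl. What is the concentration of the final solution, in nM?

Overall dilution factor = 12 × 250 × 50 = 1.50 × 10⁵.
235 mM / 1.50 × 10⁵ = 1.57 × 10⁻³ mM = 1570 nM.

1570 nM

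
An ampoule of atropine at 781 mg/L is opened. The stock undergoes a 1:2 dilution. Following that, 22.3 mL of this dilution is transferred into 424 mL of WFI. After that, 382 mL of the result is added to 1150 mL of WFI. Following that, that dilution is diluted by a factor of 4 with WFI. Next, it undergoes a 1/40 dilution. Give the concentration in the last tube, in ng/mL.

Overall dilution factor = 2 × 20.01 × 4.010 × 4 × 40 = 2.57 × 10⁴.
781 mg/L / 2.57 × 10⁴ = 0.0304 mg/L = 30.4 ng/mL.

30.4 ng/mL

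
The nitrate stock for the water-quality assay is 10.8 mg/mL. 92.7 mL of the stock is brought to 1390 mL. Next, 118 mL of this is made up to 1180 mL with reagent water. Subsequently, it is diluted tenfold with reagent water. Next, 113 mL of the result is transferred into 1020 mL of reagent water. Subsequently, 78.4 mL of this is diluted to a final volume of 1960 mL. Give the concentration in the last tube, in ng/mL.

Overall dilution factor = 14.99 × 10 × 10 × 10.03 × 25 = 3.76 × 10⁵.
10.8 mg/mL / 3.76 × 10⁵ = 2.87 × 10⁻⁵ mg/mL = 28.7 ng/mL.

28.7 ng/mL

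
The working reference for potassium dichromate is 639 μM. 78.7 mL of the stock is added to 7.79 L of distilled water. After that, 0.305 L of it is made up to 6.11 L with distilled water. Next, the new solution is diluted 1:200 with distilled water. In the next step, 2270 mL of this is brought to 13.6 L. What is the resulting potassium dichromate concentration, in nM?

0.266 nM

Overall dilution factor = 99.98 × 20.03 × 200 × 5.991 = 2.40 × 10⁶.
639 μM / 2.40 × 10⁶ = 2.66 × 10⁻⁴ μM = 0.266 nM.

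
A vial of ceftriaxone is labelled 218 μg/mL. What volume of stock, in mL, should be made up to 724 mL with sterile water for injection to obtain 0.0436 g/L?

145 mL

0.0436 g/L = 43.6 μg/mL.
V₁ = C₂V₂/C₁ = 43.6 × 724 / 218 = 145 mL.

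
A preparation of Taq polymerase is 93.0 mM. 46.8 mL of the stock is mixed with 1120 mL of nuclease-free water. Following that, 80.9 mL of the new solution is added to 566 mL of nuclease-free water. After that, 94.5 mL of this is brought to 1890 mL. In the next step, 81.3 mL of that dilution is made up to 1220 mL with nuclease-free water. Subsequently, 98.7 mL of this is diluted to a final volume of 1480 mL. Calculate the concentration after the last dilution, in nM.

Overall dilution factor = 24.93 × 7.996 × 20 × 15.01 × 14.99 = 8.97 × 10⁵.
93.0 mM / 8.97 × 10⁵ = 1.04 × 10⁻⁴ mM = 104 nM.

104 nM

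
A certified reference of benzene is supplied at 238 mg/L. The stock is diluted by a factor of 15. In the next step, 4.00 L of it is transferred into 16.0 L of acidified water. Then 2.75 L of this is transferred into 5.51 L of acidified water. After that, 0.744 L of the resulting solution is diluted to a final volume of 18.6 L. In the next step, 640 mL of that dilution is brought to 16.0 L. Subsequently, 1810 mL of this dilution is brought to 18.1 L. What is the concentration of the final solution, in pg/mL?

169 pg/mL

Overall dilution factor = 15 × 5 × 3.004 × 25 × 25 × 10 = 1.41 × 10⁶.
238 mg/L / 1.41 × 10⁶ = 1.69 × 10⁻⁴ mg/L = 169 pg/mL.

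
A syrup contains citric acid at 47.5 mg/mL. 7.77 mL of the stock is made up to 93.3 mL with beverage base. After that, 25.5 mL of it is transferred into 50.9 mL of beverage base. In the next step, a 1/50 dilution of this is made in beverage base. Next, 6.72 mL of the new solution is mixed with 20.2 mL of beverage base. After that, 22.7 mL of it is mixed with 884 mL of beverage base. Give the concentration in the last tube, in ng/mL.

165 ng/mL

Overall dilution factor = 12.01 × 2.996 × 50 × 4.006 × 39.94 = 2.88 × 10⁵.
47.5 mg/mL / 2.88 × 10⁵ = 1.65 × 10⁻⁴ mg/mL = 165 ng/mL.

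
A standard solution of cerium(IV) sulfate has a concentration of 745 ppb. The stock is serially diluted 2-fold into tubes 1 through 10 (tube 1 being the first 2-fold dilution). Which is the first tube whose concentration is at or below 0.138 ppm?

Tube n has concentration 745 ppb / 2ⁿ.
Need 2ⁿ ≥ 745 ppb / 0.138 ppm = 5.40, so n ≥ 2.43.
First such tube: n = 3.

tube 3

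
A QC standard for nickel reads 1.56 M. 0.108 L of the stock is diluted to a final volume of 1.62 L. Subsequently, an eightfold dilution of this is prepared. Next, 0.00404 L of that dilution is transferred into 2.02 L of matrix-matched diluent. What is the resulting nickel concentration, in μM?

Overall dilution factor = 15 × 8 × 501 = 6.01 × 10⁴.
1.56 M / 6.01 × 10⁴ = 2.59 × 10⁻⁵ M = 25.9 μM.

25.9 μM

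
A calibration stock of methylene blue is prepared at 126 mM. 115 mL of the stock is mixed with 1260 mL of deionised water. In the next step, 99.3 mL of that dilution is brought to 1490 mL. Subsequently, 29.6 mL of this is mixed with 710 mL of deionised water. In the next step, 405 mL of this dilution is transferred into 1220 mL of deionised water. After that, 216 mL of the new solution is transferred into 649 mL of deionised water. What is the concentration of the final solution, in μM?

1.75 μM

Overall dilution factor = 11.96 × 15.01 × 24.99 × 4.012 × 4.005 = 7.20 × 10⁴.
126 mM / 7.20 × 10⁴ = 1.75 × 10⁻³ mM = 1.75 μM.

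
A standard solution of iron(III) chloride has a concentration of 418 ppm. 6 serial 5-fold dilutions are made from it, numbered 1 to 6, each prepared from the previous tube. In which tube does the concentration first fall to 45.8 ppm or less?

Tube n has concentration 418 ppm / 5ⁿ.
Need 5ⁿ ≥ 418 ppm / 45.8 ppm = 9.13, so n ≥ 1.37.
First such tube: n = 2.

tube 2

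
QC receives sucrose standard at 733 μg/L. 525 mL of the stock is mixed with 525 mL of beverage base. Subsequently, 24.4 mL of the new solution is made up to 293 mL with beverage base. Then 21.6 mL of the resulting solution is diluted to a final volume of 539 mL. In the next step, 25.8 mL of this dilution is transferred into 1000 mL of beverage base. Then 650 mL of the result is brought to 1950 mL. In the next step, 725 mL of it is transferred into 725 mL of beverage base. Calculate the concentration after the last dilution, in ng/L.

5.13 ng/L

Overall dilution factor = 2 × 12.01 × 24.95 × 39.76 × 3 × 2 = 1.43 × 10⁵.
733 μg/L / 1.43 × 10⁵ = 5.13 × 10⁻³ μg/L = 5.13 ng/L.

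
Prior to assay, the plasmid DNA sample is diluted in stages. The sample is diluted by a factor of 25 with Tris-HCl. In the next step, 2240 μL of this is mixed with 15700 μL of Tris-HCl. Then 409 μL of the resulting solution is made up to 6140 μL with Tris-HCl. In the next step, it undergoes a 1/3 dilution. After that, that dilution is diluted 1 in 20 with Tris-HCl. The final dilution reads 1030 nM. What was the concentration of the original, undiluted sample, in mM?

186 mM

Overall dilution factor = 25 × 8.009 × 15.01 × 3 × 20 = 1.80 × 10⁵.
Original = 1030 nM × 1.80 × 10⁵ = 1.86 × 10⁸ nM = 186 mM.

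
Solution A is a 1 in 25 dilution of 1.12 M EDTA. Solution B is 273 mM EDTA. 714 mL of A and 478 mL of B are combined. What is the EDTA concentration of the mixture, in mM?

136 mM

C_A = 1.12 M / 25 = 0.0448 M.
C_B = 273 mM = 0.273 M.
C_mix = (C_A·V_A + C_B·V_B)/(V_A + V_B) = (0.0448×714 + 0.273×478) / 1192 = 0.136 M = 136 mM.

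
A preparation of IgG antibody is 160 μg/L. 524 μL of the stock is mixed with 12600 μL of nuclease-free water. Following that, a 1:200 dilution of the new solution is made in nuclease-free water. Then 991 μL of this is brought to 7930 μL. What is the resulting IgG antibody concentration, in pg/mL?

3.99 pg/mL

Overall dilution factor = 25.05 × 200 × 8.002 = 4.01 × 10⁴.
160 μg/L / 4.01 × 10⁴ = 3.99 × 10⁻³ μg/L = 3.99 pg/mL.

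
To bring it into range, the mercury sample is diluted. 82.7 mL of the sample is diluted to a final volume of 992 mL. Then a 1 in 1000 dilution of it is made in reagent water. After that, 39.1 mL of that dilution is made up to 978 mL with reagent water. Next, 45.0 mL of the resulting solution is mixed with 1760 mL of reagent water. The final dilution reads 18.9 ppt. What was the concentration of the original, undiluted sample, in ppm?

227 ppm

Overall dilution factor = 12.00 × 1000 × 25.01 × 40.11 = 1.20 × 10⁷.
Original = 18.9 ppt × 1.20 × 10⁷ = 2.27 × 10⁸ ppt = 227 ppm.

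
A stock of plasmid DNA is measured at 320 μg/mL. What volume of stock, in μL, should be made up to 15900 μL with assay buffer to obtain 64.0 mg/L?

3180 μL

64.0 mg/L = 64.0 μg/mL.
V₁ = C₂V₂/C₁ = 64.0 × 15900 / 320 = 3180 μL.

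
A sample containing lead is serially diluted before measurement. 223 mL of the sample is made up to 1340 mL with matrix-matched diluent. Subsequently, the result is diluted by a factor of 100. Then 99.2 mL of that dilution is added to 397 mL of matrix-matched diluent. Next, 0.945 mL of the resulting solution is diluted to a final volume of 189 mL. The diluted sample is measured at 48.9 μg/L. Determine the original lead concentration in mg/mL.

Overall dilution factor = 6.009 × 100 × 5.002 × 200 = 6.01 × 10⁵.
Original = 48.9 μg/L × 6.01 × 10⁵ = 2.94 × 10⁷ μg/L = 29.4 mg/mL.

29.4 mg/mL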